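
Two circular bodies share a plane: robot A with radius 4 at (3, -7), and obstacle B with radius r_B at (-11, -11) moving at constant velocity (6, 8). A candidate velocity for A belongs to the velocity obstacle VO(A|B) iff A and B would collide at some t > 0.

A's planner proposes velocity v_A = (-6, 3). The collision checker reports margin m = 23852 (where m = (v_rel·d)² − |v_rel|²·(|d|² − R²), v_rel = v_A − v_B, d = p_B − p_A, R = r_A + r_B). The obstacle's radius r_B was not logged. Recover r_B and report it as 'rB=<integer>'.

m = 23852
d = (-14, -4);  v_rel = (-12, -5),  |v_rel|² = 169
v_rel×d = (-12)·(-4) − (-5)·(-14) = -22
since m = R²·169 − (-22)²:  R² = (484 + 23852) / 169 = 144
R = √144 = 12  ⇒  r_B = 12 − 4 = 8

rB=8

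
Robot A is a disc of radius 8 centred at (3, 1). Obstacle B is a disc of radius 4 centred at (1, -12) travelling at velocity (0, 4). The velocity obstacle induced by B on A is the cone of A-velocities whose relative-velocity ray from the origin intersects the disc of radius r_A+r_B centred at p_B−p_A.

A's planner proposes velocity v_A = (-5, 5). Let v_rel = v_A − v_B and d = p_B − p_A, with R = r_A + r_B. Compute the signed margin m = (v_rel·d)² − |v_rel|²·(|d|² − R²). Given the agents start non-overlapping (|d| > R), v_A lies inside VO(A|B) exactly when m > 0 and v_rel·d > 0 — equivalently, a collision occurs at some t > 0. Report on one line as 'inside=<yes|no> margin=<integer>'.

d = (-2, -13),  |d|² = 173;  R = 8+4 = 12,  c = 173−12² = 29
v_rel = (-5, 1),  |v_rel|² = 26;  v_rel·d = (-5)·(-2) + (1)·(-13) = -3
26·t² + 6·t + 29 = 0  ⇒  m = (-3)² − 26·29 = -745
m = -745 < 0,  v_rel·d = -3 < 0  ⇒  outside

inside=no margin=-745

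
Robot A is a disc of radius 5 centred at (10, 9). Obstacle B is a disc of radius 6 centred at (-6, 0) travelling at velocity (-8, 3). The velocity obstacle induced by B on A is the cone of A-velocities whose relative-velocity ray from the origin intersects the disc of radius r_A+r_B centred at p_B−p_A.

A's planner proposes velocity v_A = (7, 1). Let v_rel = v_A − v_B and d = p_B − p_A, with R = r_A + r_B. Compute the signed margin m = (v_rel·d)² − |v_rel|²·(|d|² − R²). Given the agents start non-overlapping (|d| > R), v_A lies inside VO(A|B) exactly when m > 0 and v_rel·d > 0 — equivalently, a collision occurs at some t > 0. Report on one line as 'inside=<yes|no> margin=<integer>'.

d = (-16, -9),  |d|² = 337;  R = 5+6 = 11,  c = 337−11² = 216
v_rel = (15, -2),  |v_rel|² = 229;  v_rel·d = (15)·(-16) + (-2)·(-9) = -222
229·t² + 444·t + 216 = 0  ⇒  m = (-222)² − 229·216 = -180
m = -180 < 0,  v_rel·d = -222 < 0  ⇒  outside

inside=no margin=-180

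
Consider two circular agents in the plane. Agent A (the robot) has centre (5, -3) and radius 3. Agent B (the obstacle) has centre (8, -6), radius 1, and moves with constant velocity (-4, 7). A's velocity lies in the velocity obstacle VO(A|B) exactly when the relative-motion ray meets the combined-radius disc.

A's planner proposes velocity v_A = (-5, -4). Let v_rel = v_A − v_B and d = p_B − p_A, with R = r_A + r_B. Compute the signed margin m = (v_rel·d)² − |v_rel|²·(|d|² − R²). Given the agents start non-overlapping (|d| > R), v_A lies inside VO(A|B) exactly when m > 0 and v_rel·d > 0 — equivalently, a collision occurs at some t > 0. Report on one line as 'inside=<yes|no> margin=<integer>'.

d = (3, -3),  |d|² = 18;  R = 3+1 = 4,  c = 18−4² = 2
v_rel = (-1, -11),  |v_rel|² = 122;  v_rel·d = (-1)·(3) + (-11)·(-3) = 30
122·t² − 60·t + 2 = 0  ⇒  m = 30² − 122·2 = 656
m = 656 > 0,  v_rel·d = 30 > 0  ⇒  inside

inside=yes margin=656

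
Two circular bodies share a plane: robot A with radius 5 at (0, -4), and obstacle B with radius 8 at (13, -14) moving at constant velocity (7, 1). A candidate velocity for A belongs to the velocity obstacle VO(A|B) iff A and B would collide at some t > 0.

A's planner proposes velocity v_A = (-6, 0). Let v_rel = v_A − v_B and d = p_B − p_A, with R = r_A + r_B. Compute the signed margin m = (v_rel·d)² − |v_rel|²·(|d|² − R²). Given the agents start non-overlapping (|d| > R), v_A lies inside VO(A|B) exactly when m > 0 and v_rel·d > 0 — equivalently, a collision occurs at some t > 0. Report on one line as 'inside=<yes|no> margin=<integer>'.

d = (13, -10),  |d|² = 269;  R = 5+8 = 13,  c = 269−13² = 100
v_rel = (-13, -1),  |v_rel|² = 170;  v_rel·d = (-13)·(13) + (-1)·(-10) = -159
170·t² + 318·t + 100 = 0  ⇒  m = (-159)² − 170·100 = 8281
m = 8281 > 0,  v_rel·d = -159 < 0  ⇒  outside

inside=no margin=8281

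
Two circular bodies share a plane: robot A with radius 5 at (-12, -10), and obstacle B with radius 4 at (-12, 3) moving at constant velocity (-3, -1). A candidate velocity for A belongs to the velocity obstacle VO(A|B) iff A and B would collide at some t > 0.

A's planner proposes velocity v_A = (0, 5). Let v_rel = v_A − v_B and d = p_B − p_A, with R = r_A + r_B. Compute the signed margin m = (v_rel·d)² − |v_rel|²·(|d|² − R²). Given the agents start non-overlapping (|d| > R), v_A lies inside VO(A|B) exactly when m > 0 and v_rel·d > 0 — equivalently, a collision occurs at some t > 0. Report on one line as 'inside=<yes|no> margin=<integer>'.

d = (0, 13),  |d|² = 169;  R = 5+4 = 9,  c = 169−9² = 88
v_rel = (3, 6),  |v_rel|² = 45;  v_rel·d = (3)·(0) + (6)·(13) = 78
45·t² − 156·t + 88 = 0  ⇒  m = 78² − 45·88 = 2124
m = 2124 > 0,  v_rel·d = 78 > 0  ⇒  inside

inside=yes margin=2124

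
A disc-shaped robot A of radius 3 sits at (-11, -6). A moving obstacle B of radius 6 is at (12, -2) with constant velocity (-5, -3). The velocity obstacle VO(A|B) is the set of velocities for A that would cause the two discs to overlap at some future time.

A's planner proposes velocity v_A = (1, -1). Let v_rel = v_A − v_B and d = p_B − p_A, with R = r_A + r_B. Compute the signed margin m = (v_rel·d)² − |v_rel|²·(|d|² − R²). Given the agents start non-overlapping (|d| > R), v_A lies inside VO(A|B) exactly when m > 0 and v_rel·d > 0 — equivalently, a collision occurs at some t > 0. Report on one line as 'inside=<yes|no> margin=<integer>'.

d = (23, 4),  |d|² = 545;  R = 3+6 = 9,  c = 545−9² = 464
v_rel = (6, 2),  |v_rel|² = 40;  v_rel·d = (6)·(23) + (2)·(4) = 146
40·t² − 292·t + 464 = 0  ⇒  m = 146² − 40·464 = 2756
m = 2756 > 0,  v_rel·d = 146 > 0  ⇒  inside

inside=yes margin=2756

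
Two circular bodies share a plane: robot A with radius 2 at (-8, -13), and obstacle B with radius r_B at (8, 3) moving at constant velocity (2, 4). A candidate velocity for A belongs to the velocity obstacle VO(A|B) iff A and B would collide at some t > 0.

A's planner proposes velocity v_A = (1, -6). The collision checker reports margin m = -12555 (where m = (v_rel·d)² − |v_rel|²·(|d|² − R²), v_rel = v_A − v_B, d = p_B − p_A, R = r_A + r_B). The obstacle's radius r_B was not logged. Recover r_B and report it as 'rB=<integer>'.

m = -12555
d = (16, 16);  v_rel = (-1, -10),  |v_rel|² = 101
v_rel×d = (-1)·(16) − (-10)·(16) = 144
since m = R²·101 − 144²:  R² = (20736 + -12555) / 101 = 81
R = √81 = 9  ⇒  r_B = 9 − 2 = 7

rB=7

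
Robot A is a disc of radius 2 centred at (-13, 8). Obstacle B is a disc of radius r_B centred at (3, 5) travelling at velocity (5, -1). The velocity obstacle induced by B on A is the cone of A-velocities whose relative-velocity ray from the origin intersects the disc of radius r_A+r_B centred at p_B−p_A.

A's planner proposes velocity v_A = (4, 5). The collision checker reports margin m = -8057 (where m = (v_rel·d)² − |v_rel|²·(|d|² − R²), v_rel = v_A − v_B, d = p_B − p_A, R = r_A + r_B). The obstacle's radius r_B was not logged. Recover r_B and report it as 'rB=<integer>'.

m = -8057
d = (16, -3);  v_rel = (-1, 6),  |v_rel|² = 37
v_rel×d = (-1)·(-3) − (6)·(16) = -93
since m = R²·37 − (-93)²:  R² = (8649 + -8057) / 37 = 16
R = √16 = 4  ⇒  r_B = 4 − 2 = 2

rB=2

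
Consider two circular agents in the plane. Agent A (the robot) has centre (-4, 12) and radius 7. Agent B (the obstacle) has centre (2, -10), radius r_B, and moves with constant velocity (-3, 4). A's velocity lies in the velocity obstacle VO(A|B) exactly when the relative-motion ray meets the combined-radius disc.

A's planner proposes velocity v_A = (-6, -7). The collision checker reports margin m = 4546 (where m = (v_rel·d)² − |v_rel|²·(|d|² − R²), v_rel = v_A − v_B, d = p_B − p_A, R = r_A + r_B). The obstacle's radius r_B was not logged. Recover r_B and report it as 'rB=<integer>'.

m = 4546
d = (6, -22);  v_rel = (-3, -11),  |v_rel|² = 130
v_rel×d = (-3)·(-22) − (-11)·(6) = 132
since m = R²·130 − 132²:  R² = (17424 + 4546) / 130 = 169
R = √169 = 13  ⇒  r_B = 13 − 7 = 6

rB=6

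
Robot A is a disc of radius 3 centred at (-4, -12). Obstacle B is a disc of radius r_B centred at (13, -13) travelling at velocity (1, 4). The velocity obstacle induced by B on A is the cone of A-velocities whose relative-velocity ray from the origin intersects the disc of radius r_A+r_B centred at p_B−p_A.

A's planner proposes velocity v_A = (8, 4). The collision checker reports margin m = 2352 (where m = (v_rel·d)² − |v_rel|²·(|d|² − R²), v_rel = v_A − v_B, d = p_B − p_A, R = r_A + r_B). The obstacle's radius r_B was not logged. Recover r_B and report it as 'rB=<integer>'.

m = 2352
d = (17, -1);  v_rel = (7, 0),  |v_rel|² = 49
v_rel×d = (7)·(-1) − (0)·(17) = -7
since m = R²·49 − (-7)²:  R² = (49 + 2352) / 49 = 49
R = √49 = 7  ⇒  r_B = 7 − 3 = 4

rB=4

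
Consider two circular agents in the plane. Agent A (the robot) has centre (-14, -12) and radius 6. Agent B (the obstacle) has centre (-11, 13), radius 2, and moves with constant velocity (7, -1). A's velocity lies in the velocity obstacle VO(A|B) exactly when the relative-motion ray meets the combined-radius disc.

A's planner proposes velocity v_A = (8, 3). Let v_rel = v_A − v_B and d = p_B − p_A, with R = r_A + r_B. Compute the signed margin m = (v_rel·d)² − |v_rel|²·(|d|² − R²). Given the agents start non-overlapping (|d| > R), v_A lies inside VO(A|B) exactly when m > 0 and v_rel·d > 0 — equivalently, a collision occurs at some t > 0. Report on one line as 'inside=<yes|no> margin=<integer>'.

d = (3, 25),  |d|² = 634;  R = 6+2 = 8,  c = 634−8² = 570
v_rel = (1, 4),  |v_rel|² = 17;  v_rel·d = (1)·(3) + (4)·(25) = 103
17·t² − 206·t + 570 = 0  ⇒  m = 103² − 17·570 = 919
m = 919 > 0,  v_rel·d = 103 > 0  ⇒  inside

inside=yes margin=919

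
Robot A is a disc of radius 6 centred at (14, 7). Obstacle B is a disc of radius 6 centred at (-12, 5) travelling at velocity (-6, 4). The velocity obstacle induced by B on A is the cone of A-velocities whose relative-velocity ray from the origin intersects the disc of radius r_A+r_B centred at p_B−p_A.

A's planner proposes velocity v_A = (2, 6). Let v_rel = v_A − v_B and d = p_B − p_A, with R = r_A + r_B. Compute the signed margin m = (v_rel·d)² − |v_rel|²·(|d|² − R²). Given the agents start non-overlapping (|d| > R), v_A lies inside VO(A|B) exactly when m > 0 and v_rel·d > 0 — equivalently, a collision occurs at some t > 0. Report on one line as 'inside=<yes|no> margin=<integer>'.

d = (-26, -2),  |d|² = 680;  R = 6+6 = 12,  c = 680−12² = 536
v_rel = (8, 2),  |v_rel|² = 68;  v_rel·d = (8)·(-26) + (2)·(-2) = -212
68·t² + 424·t + 536 = 0  ⇒  m = (-212)² − 68·536 = 8496
m = 8496 > 0,  v_rel·d = -212 < 0  ⇒  outside

inside=no margin=8496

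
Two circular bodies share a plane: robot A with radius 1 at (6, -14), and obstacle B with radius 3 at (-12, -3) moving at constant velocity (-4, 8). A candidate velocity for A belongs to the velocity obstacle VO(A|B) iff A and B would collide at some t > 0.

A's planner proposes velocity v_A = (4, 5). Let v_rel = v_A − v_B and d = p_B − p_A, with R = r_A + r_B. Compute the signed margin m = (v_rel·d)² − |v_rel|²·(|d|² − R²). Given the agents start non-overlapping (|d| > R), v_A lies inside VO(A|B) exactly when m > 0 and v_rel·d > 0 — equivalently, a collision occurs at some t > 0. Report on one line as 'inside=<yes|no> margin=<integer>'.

d = (-18, 11),  |d|² = 445;  R = 1+3 = 4,  c = 445−4² = 429
v_rel = (8, -3),  |v_rel|² = 73;  v_rel·d = (8)·(-18) + (-3)·(11) = -177
73·t² + 354·t + 429 = 0  ⇒  m = (-177)² − 73·429 = 12
m = 12 > 0,  v_rel·d = -177 < 0  ⇒  outside

inside=no margin=12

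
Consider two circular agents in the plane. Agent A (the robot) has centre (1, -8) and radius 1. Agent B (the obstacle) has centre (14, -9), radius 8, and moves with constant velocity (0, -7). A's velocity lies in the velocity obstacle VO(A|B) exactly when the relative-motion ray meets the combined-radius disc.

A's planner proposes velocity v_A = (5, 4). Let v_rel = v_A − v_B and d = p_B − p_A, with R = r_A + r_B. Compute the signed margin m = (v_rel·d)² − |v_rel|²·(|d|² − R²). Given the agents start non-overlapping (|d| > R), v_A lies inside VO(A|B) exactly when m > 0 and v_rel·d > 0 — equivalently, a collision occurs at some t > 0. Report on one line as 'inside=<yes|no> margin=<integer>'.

d = (13, -1),  |d|² = 170;  R = 1+8 = 9,  c = 170−9² = 89
v_rel = (5, 11),  |v_rel|² = 146;  v_rel·d = (5)·(13) + (11)·(-1) = 54
146·t² − 108·t + 89 = 0  ⇒  m = 54² − 146·89 = -10078
m = -10078 < 0,  v_rel·d = 54 > 0  ⇒  outside

inside=no margin=-10078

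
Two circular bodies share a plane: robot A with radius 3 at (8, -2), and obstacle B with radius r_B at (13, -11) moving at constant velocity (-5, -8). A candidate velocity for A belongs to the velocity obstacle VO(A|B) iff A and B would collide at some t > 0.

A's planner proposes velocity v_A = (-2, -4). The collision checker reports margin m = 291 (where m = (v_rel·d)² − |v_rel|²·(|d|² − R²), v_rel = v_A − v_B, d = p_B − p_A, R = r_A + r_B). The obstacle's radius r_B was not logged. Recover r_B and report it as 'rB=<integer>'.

m = 291
d = (5, -9);  v_rel = (3, 4),  |v_rel|² = 25
v_rel×d = (3)·(-9) − (4)·(5) = -47
since m = R²·25 − (-47)²:  R² = (2209 + 291) / 25 = 100
R = √100 = 10  ⇒  r_B = 10 − 3 = 7

rB=7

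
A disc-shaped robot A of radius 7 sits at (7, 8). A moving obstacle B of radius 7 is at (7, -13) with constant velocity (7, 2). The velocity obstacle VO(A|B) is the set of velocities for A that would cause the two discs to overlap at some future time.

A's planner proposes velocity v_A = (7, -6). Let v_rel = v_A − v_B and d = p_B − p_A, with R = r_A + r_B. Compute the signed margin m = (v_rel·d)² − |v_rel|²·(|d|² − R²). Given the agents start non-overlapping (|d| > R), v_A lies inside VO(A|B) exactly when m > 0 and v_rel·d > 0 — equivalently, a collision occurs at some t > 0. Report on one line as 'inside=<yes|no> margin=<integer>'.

d = (0, -21),  |d|² = 441;  R = 7+7 = 14,  c = 441−14² = 245
v_rel = (0, -8),  |v_rel|² = 64;  v_rel·d = (0)·(0) + (-8)·(-21) = 168
64·t² − 336·t + 245 = 0  ⇒  m = 168² − 64·245 = 12544
m = 12544 > 0,  v_rel·d = 168 > 0  ⇒  inside

inside=yes margin=12544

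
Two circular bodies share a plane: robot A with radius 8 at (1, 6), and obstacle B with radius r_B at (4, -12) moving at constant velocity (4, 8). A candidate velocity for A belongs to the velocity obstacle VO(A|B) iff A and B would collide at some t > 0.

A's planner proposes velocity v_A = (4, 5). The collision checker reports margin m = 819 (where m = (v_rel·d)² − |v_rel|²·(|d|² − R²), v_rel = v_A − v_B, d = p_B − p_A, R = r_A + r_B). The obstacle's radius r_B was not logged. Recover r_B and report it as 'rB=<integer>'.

m = 819
d = (3, -18);  v_rel = (0, -3),  |v_rel|² = 9
v_rel×d = (0)·(-18) − (-3)·(3) = 9
since m = R²·9 − 9²:  R² = (81 + 819) / 9 = 100
R = √100 = 10  ⇒  r_B = 10 − 8 = 2

rB=2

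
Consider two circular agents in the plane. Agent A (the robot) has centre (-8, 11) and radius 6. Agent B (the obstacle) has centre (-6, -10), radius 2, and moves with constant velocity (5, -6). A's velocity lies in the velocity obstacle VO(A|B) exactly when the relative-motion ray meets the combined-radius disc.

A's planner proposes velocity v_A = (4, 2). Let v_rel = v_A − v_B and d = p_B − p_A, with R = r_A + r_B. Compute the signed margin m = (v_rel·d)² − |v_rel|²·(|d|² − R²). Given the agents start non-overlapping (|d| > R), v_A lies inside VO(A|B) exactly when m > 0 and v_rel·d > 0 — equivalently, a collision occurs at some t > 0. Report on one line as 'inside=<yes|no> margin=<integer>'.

d = (2, -21),  |d|² = 445;  R = 6+2 = 8,  c = 445−8² = 381
v_rel = (-1, 8),  |v_rel|² = 65;  v_rel·d = (-1)·(2) + (8)·(-21) = -170
65·t² + 340·t + 381 = 0  ⇒  m = (-170)² − 65·381 = 4135
m = 4135 > 0,  v_rel·d = -170 < 0  ⇒  outside

inside=no margin=4135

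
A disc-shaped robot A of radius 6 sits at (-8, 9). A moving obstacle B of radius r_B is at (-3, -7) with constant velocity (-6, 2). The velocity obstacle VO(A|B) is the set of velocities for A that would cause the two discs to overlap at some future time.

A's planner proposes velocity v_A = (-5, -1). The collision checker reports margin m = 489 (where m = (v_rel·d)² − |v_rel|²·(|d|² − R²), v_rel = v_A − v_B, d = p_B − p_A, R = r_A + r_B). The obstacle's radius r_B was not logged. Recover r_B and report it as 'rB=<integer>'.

m = 489
d = (5, -16);  v_rel = (1, -3),  |v_rel|² = 10
v_rel×d = (1)·(-16) − (-3)·(5) = -1
since m = R²·10 − (-1)²:  R² = (1 + 489) / 10 = 49
R = √49 = 7  ⇒  r_B = 7 − 6 = 1

rB=1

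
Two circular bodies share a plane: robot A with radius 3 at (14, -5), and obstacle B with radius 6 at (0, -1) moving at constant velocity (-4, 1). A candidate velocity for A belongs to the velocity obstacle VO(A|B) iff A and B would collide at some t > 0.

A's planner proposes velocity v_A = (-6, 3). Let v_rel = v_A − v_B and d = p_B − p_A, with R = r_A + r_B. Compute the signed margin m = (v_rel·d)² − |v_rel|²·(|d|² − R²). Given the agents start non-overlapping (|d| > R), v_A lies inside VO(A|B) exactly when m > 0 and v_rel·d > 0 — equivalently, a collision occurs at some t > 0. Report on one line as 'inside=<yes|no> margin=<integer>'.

d = (-14, 4),  |d|² = 212;  R = 3+6 = 9,  c = 212−9² = 131
v_rel = (-2, 2),  |v_rel|² = 8;  v_rel·d = (-2)·(-14) + (2)·(4) = 36
8·t² − 72·t + 131 = 0  ⇒  m = 36² − 8·131 = 248
m = 248 > 0,  v_rel·d = 36 > 0  ⇒  inside

inside=yes margin=248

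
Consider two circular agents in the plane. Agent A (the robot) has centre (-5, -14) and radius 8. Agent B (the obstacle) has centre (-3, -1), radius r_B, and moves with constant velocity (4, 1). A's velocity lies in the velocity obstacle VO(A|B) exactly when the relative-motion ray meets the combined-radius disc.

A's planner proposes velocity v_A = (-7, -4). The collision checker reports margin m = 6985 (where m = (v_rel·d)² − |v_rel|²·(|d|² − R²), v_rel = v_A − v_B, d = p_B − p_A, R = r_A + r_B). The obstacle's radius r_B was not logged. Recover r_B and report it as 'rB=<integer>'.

m = 6985
d = (2, 13);  v_rel = (-11, -5),  |v_rel|² = 146
v_rel×d = (-11)·(13) − (-5)·(2) = -133
since m = R²·146 − (-133)²:  R² = (17689 + 6985) / 146 = 169
R = √169 = 13  ⇒  r_B = 13 − 8 = 5

rB=5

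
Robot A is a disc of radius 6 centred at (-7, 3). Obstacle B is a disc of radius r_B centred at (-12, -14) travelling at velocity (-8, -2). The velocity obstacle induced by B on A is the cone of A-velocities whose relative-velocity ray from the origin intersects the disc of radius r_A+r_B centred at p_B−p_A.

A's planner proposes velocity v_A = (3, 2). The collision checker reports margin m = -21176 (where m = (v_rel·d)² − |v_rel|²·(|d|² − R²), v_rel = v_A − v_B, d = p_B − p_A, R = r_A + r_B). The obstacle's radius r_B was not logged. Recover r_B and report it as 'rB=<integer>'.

m = -21176
d = (-5, -17);  v_rel = (11, 4),  |v_rel|² = 137
v_rel×d = (11)·(-17) − (4)·(-5) = -167
since m = R²·137 − (-167)²:  R² = (27889 + -21176) / 137 = 49
R = √49 = 7  ⇒  r_B = 7 − 6 = 1

rB=1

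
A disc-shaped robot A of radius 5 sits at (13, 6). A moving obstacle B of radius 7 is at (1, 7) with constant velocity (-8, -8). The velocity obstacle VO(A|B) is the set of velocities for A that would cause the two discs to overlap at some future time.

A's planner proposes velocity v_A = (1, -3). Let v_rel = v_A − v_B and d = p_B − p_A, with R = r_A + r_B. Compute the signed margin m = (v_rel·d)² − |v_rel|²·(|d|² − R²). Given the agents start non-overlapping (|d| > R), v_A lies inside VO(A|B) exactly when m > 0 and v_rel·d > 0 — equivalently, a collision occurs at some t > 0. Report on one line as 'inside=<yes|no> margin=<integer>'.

d = (-12, 1),  |d|² = 145;  R = 5+7 = 12,  c = 145−12² = 1
v_rel = (9, 5),  |v_rel|² = 106;  v_rel·d = (9)·(-12) + (5)·(1) = -103
106·t² + 206·t + 1 = 0  ⇒  m = (-103)² − 106·1 = 10503
m = 10503 > 0,  v_rel·d = -103 < 0  ⇒  outside

inside=no margin=10503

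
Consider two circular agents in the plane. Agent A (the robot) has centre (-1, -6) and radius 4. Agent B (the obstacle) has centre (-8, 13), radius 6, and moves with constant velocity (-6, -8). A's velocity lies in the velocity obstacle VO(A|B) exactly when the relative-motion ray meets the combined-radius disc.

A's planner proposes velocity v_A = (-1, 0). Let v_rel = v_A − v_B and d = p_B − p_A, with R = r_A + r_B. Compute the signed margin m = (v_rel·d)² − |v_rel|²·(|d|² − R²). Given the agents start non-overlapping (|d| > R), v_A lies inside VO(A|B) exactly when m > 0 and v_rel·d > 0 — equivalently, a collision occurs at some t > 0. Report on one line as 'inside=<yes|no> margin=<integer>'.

d = (-7, 19),  |d|² = 410;  R = 4+6 = 10,  c = 410−10² = 310
v_rel = (5, 8),  |v_rel|² = 89;  v_rel·d = (5)·(-7) + (8)·(19) = 117
89·t² − 234·t + 310 = 0  ⇒  m = 117² − 89·310 = -13901
m = -13901 < 0,  v_rel·d = 117 > 0  ⇒  outside

inside=no margin=-13901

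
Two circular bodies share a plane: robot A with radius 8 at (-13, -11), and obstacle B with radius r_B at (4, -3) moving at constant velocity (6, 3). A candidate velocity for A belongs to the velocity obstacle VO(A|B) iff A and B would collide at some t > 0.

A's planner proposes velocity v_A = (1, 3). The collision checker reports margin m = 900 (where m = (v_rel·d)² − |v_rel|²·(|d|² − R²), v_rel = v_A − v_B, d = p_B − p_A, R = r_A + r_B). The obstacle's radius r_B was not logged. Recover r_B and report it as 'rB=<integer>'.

m = 900
d = (17, 8);  v_rel = (-5, 0),  |v_rel|² = 25
v_rel×d = (-5)·(8) − (0)·(17) = -40
since m = R²·25 − (-40)²:  R² = (1600 + 900) / 25 = 100
R = √100 = 10  ⇒  r_B = 10 − 8 = 2

rB=2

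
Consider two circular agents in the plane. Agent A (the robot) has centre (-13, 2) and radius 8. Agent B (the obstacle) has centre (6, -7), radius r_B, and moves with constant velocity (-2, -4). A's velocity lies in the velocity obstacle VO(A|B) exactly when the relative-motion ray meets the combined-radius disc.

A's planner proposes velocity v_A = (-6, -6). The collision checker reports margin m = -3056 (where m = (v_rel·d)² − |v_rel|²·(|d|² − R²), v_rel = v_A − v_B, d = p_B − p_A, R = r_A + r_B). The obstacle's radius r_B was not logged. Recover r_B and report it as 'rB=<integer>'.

m = -3056
d = (19, -9);  v_rel = (-4, -2),  |v_rel|² = 20
v_rel×d = (-4)·(-9) − (-2)·(19) = 74
since m = R²·20 − 74²:  R² = (5476 + -3056) / 20 = 121
R = √121 = 11  ⇒  r_B = 11 − 8 = 3

rB=3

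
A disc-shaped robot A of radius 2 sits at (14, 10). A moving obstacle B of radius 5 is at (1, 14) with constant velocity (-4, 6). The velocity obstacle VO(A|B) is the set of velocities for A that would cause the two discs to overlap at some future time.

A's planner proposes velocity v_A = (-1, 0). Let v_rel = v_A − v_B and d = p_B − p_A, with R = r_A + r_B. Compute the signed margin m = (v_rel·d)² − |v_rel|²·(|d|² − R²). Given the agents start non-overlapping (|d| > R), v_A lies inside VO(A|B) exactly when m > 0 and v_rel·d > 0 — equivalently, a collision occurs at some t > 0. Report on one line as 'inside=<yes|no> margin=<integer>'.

d = (-13, 4),  |d|² = 185;  R = 2+5 = 7,  c = 185−7² = 136
v_rel = (3, -6),  |v_rel|² = 45;  v_rel·d = (3)·(-13) + (-6)·(4) = -63
45·t² + 126·t + 136 = 0  ⇒  m = (-63)² − 45·136 = -2151
m = -2151 < 0,  v_rel·d = -63 < 0  ⇒  outside

inside=no margin=-2151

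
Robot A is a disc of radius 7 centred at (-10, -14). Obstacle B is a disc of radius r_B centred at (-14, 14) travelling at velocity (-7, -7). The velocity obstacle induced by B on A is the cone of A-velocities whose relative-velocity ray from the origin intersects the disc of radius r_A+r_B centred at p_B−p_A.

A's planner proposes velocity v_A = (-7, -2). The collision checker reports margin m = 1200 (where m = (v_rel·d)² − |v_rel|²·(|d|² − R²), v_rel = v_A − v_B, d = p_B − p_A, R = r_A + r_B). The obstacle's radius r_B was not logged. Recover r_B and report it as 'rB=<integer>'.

m = 1200
d = (-4, 28);  v_rel = (0, 5),  |v_rel|² = 25
v_rel×d = (0)·(28) − (5)·(-4) = 20
since m = R²·25 − 20²:  R² = (400 + 1200) / 25 = 64
R = √64 = 8  ⇒  r_B = 8 − 7 = 1

rB=1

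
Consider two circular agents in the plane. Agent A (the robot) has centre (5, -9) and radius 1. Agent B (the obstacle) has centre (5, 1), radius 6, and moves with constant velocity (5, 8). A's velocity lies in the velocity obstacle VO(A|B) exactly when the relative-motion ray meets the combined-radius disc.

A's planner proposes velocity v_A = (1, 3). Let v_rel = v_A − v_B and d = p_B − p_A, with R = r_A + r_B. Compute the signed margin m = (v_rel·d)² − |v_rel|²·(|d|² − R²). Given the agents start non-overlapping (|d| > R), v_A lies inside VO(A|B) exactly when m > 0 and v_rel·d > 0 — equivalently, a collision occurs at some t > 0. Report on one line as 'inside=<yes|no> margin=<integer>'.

d = (0, 10),  |d|² = 100;  R = 1+6 = 7,  c = 100−7² = 51
v_rel = (-4, -5),  |v_rel|² = 41;  v_rel·d = (-4)·(0) + (-5)·(10) = -50
41·t² + 100·t + 51 = 0  ⇒  m = (-50)² − 41·51 = 409
m = 409 > 0,  v_rel·d = -50 < 0  ⇒  outside

inside=no margin=409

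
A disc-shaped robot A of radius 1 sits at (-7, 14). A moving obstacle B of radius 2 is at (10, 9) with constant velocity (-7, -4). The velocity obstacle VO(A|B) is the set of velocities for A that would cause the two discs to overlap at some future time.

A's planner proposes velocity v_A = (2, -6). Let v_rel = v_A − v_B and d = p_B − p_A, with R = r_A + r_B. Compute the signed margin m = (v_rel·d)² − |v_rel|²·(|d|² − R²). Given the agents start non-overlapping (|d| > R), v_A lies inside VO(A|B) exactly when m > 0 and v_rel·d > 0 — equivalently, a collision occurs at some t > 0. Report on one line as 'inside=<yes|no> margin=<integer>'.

d = (17, -5),  |d|² = 314;  R = 1+2 = 3,  c = 314−3² = 305
v_rel = (9, -2),  |v_rel|² = 85;  v_rel·d = (9)·(17) + (-2)·(-5) = 163
85·t² − 326·t + 305 = 0  ⇒  m = 163² − 85·305 = 644
m = 644 > 0,  v_rel·d = 163 > 0  ⇒  inside

inside=yes margin=644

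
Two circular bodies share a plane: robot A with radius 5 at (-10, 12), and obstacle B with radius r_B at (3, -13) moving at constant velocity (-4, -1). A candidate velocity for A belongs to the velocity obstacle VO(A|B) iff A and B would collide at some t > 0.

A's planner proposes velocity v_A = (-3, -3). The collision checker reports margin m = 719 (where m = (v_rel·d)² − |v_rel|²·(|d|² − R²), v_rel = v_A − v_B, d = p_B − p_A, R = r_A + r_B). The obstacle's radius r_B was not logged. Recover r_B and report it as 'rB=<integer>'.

m = 719
d = (13, -25);  v_rel = (1, -2),  |v_rel|² = 5
v_rel×d = (1)·(-25) − (-2)·(13) = 1
since m = R²·5 − 1²:  R² = (1 + 719) / 5 = 144
R = √144 = 12  ⇒  r_B = 12 − 5 = 7

rB=7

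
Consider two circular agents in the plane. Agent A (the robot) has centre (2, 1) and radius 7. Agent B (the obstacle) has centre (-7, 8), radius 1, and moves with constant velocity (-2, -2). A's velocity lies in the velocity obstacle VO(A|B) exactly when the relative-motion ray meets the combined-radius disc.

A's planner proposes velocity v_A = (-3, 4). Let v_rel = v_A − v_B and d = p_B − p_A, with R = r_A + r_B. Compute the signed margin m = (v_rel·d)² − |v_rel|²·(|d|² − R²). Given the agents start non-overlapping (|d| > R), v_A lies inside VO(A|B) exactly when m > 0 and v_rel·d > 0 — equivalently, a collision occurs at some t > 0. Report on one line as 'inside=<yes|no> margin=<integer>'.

d = (-9, 7),  |d|² = 130;  R = 7+1 = 8,  c = 130−8² = 66
v_rel = (-1, 6),  |v_rel|² = 37;  v_rel·d = (-1)·(-9) + (6)·(7) = 51
37·t² − 102·t + 66 = 0  ⇒  m = 51² − 37·66 = 159
m = 159 > 0,  v_rel·d = 51 > 0  ⇒  inside

inside=yes margin=159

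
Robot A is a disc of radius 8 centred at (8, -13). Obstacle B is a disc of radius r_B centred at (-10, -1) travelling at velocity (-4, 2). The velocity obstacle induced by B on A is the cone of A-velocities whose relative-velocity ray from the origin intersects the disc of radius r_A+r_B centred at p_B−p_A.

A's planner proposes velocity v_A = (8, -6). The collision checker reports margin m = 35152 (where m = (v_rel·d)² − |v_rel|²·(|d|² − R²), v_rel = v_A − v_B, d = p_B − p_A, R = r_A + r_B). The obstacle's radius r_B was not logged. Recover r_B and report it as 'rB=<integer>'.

m = 35152
d = (-18, 12);  v_rel = (12, -8),  |v_rel|² = 208
v_rel×d = (12)·(12) − (-8)·(-18) = 0
since m = R²·208 − 0²:  R² = (0 + 35152) / 208 = 169
R = √169 = 13  ⇒  r_B = 13 − 8 = 5

rB=5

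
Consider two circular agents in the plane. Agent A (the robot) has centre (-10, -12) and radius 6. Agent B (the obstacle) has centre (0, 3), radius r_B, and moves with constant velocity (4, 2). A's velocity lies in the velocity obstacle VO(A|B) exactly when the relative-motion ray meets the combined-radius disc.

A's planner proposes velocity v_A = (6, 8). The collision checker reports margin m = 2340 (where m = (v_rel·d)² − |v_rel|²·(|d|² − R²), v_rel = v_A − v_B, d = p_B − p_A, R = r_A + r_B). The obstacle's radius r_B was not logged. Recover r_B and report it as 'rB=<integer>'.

m = 2340
d = (10, 15);  v_rel = (2, 6),  |v_rel|² = 40
v_rel×d = (2)·(15) − (6)·(10) = -30
since m = R²·40 − (-30)²:  R² = (900 + 2340) / 40 = 81
R = √81 = 9  ⇒  r_B = 9 − 6 = 3

rB=3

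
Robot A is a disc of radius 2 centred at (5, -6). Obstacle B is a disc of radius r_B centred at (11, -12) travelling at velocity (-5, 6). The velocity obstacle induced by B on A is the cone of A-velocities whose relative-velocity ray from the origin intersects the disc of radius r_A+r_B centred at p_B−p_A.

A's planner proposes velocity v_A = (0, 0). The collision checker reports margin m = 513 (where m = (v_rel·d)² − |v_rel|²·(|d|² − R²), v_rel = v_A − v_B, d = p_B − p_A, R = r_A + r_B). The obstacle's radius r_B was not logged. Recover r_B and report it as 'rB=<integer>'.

m = 513
d = (6, -6);  v_rel = (5, -6),  |v_rel|² = 61
v_rel×d = (5)·(-6) − (-6)·(6) = 6
since m = R²·61 − 6²:  R² = (36 + 513) / 61 = 9
R = √9 = 3  ⇒  r_B = 3 − 2 = 1

rB=1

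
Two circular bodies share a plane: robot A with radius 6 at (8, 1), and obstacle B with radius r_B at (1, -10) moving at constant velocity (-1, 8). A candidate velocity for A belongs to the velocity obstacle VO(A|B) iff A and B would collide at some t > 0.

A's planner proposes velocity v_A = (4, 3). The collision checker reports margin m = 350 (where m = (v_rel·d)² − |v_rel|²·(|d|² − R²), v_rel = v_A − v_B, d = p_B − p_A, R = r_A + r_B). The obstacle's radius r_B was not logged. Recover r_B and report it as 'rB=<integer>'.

m = 350
d = (-7, -11);  v_rel = (5, -5),  |v_rel|² = 50
v_rel×d = (5)·(-11) − (-5)·(-7) = -90
since m = R²·50 − (-90)²:  R² = (8100 + 350) / 50 = 169
R = √169 = 13  ⇒  r_B = 13 − 6 = 7

rB=7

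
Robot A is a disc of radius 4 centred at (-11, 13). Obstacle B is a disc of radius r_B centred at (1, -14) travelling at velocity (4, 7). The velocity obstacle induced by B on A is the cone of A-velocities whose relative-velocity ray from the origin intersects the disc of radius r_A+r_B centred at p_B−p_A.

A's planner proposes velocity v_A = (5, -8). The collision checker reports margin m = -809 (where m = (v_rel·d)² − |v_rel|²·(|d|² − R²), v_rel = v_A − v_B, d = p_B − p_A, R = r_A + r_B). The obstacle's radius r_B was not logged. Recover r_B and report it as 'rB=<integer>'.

m = -809
d = (12, -27);  v_rel = (1, -15),  |v_rel|² = 226
v_rel×d = (1)·(-27) − (-15)·(12) = 153
since m = R²·226 − 153²:  R² = (23409 + -809) / 226 = 100
R = √100 = 10  ⇒  r_B = 10 − 4 = 6

rB=6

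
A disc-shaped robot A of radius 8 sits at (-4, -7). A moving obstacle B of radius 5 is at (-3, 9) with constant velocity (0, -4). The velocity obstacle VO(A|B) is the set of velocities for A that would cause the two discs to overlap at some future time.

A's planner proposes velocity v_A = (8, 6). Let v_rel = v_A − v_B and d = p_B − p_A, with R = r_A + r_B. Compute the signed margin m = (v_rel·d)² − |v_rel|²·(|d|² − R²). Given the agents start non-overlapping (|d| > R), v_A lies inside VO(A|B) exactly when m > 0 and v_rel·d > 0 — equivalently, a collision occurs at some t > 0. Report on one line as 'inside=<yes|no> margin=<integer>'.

d = (1, 16),  |d|² = 257;  R = 8+5 = 13,  c = 257−13² = 88
v_rel = (8, 10),  |v_rel|² = 164;  v_rel·d = (8)·(1) + (10)·(16) = 168
164·t² − 336·t + 88 = 0  ⇒  m = 168² − 164·88 = 13792
m = 13792 > 0,  v_rel·d = 168 > 0  ⇒  inside

inside=yes margin=13792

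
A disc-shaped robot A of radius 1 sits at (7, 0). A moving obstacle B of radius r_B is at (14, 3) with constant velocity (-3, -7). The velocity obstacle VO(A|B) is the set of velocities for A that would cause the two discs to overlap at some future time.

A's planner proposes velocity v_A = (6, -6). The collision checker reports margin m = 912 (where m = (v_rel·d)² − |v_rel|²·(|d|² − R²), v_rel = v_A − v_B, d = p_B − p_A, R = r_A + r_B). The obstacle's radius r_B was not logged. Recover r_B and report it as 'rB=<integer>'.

m = 912
d = (7, 3);  v_rel = (9, 1),  |v_rel|² = 82
v_rel×d = (9)·(3) − (1)·(7) = 20
since m = R²·82 − 20²:  R² = (400 + 912) / 82 = 16
R = √16 = 4  ⇒  r_B = 4 − 1 = 3

rB=3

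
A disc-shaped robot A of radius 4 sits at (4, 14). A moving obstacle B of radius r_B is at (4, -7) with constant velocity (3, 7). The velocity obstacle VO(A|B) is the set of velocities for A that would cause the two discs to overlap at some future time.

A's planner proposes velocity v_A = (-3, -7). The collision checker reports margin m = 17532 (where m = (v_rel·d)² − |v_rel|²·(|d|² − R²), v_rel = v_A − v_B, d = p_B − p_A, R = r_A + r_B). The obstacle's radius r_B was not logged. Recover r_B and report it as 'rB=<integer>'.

m = 17532
d = (0, -21);  v_rel = (-6, -14),  |v_rel|² = 232
v_rel×d = (-6)·(-21) − (-14)·(0) = 126
since m = R²·232 − 126²:  R² = (15876 + 17532) / 232 = 144
R = √144 = 12  ⇒  r_B = 12 − 4 = 8

rB=8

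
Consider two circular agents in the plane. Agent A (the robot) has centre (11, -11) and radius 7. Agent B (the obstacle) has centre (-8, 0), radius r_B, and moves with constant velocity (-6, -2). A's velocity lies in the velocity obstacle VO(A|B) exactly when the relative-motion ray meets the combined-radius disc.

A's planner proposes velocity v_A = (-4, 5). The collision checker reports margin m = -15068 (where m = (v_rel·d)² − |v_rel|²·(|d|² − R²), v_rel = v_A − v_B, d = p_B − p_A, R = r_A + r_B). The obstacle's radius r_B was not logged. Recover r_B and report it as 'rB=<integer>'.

m = -15068
d = (-19, 11);  v_rel = (2, 7),  |v_rel|² = 53
v_rel×d = (2)·(11) − (7)·(-19) = 155
since m = R²·53 − 155²:  R² = (24025 + -15068) / 53 = 169
R = √169 = 13  ⇒  r_B = 13 − 7 = 6

rB=6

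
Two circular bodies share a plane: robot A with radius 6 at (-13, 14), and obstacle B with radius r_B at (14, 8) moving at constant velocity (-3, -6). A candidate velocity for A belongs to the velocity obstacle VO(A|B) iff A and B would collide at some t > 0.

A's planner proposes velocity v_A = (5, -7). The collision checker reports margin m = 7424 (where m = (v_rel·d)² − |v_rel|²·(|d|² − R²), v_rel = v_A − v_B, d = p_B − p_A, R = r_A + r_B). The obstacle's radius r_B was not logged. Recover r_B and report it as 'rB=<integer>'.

m = 7424
d = (27, -6);  v_rel = (8, -1),  |v_rel|² = 65
v_rel×d = (8)·(-6) − (-1)·(27) = -21
since m = R²·65 − (-21)²:  R² = (441 + 7424) / 65 = 121
R = √121 = 11  ⇒  r_B = 11 − 6 = 5

rB=5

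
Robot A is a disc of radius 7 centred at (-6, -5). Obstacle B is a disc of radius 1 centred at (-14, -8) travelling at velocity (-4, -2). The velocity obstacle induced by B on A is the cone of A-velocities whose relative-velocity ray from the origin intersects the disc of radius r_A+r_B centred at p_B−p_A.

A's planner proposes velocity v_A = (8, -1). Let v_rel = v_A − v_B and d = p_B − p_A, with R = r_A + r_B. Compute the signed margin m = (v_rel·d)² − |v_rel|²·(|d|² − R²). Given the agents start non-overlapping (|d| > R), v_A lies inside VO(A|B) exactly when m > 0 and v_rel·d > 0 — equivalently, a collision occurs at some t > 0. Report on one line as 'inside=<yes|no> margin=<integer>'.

d = (-8, -3),  |d|² = 73;  R = 7+1 = 8,  c = 73−8² = 9
v_rel = (12, 1),  |v_rel|² = 145;  v_rel·d = (12)·(-8) + (1)·(-3) = -99
145·t² + 198·t + 9 = 0  ⇒  m = (-99)² − 145·9 = 8496
m = 8496 > 0,  v_rel·d = -99 < 0  ⇒  outside

inside=no margin=8496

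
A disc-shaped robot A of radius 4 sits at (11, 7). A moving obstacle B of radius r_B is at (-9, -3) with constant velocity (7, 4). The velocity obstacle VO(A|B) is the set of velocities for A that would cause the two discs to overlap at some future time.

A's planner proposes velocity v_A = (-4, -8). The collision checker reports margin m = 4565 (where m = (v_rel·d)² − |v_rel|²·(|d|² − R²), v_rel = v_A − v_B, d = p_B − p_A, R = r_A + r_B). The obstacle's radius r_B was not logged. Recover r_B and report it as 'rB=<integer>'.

m = 4565
d = (-20, -10);  v_rel = (-11, -12),  |v_rel|² = 265
v_rel×d = (-11)·(-10) − (-12)·(-20) = -130
since m = R²·265 − (-130)²:  R² = (16900 + 4565) / 265 = 81
R = √81 = 9  ⇒  r_B = 9 − 4 = 5

rB=5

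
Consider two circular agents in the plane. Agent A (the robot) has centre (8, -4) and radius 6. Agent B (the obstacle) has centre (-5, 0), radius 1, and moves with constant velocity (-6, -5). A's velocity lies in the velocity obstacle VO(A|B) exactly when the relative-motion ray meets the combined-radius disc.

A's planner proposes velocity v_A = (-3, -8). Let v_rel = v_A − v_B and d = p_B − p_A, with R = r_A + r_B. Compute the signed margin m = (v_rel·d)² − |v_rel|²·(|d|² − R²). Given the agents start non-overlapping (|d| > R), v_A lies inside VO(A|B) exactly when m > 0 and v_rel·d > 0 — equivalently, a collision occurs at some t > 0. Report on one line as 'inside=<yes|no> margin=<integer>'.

d = (-13, 4),  |d|² = 185;  R = 6+1 = 7,  c = 185−7² = 136
v_rel = (3, -3),  |v_rel|² = 18;  v_rel·d = (3)·(-13) + (-3)·(4) = -51
18·t² + 102·t + 136 = 0  ⇒  m = (-51)² − 18·136 = 153
m = 153 > 0,  v_rel·d = -51 < 0  ⇒  outside

inside=no margin=153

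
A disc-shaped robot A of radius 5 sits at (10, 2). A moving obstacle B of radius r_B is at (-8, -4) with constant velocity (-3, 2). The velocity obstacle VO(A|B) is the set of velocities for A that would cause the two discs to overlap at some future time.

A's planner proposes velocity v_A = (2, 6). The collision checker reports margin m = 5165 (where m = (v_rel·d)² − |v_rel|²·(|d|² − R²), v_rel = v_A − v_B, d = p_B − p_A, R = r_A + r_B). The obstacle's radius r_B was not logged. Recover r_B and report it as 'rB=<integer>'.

m = 5165
d = (-18, -6);  v_rel = (5, 4),  |v_rel|² = 41
v_rel×d = (5)·(-6) − (4)·(-18) = 42
since m = R²·41 − 42²:  R² = (1764 + 5165) / 41 = 169
R = √169 = 13  ⇒  r_B = 13 − 5 = 8

rB=8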